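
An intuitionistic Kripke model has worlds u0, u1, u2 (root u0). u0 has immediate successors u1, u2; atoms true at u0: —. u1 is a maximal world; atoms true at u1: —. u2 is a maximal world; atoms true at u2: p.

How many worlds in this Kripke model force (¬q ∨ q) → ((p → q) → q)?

u0: does not force it — u0 ⊮ (¬q ∨ q) → ((p → q) → q): already at u0 itself, u0 ⊩ ¬q ∨ q but u0 ⊮ (p → q) → q.
u1: does not force it — u1 ⊮ (¬q ∨ q) → ((p → q) → q): already at u1 itself, u1 ⊩ ¬q ∨ q but u1 ⊮ (p → q) → q.
u2: forces it.
Worlds forcing the formula: {u2}.

1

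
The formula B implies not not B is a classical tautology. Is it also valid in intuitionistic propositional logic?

This is double-negation introduction, which is intuitionistically derivable.
If a world forces B then every accessible world forces B (persistence), so none forces not B; hence not not B.

Yes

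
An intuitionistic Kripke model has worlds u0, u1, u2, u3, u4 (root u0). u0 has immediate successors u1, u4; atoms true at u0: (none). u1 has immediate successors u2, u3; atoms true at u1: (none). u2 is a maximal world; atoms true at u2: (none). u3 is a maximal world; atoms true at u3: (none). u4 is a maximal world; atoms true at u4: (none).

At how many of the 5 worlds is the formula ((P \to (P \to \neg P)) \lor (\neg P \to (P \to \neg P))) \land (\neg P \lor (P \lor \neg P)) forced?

5

u0: forces it.
u1: forces it.
u2: forces it.
u3: forces it.
u4: forces it.
Worlds forcing the formula: {u0, u1, u2, u3, u4}.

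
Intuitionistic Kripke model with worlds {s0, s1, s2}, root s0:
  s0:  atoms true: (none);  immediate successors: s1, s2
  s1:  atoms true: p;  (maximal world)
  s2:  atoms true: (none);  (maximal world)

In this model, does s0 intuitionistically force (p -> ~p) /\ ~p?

No

s0 ||-/- (p -> ~p) /\ ~p since s0 fails p -> ~p.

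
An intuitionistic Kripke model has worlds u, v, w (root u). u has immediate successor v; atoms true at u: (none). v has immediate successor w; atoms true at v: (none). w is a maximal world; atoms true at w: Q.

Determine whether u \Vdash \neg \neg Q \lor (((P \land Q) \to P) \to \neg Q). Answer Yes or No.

u \Vdash \neg \neg Q \lor (((P \land Q) \to P) \to \neg Q) via the disjunct \neg \neg Q.

Yes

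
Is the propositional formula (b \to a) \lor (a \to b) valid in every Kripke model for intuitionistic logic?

No

This is the Gödel–Dummett linearity axiom, which is not intuitionistically valid.
A Kripke countermodel: worlds u, v, w; order generated by u \le v, u \le w; atoms true at each world — u:{}; v:{b}; w:{a}.
u \nVdash (b \to a) \lor (a \to b): neither disjunct is forced at u.
u \nVdash b \to a: at the accessible world v, v \Vdash b but v \nVdash a.
v lacks atom a, so v \nVdash a.
So the root u does not force the formula.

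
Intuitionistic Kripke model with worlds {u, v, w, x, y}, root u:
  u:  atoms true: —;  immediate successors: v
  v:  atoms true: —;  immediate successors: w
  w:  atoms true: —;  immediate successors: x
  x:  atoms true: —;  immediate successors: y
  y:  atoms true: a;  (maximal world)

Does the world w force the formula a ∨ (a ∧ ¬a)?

No

w ⊮ a ∨ (a ∧ ¬a): neither disjunct is forced at w.
w lacks atom a, so w ⊮ a.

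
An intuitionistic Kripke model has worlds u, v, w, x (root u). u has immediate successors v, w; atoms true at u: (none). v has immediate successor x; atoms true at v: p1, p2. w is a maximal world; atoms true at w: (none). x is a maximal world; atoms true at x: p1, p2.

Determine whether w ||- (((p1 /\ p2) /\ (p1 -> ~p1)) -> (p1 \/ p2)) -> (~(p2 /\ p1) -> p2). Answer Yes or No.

No

w ||-/- (((p1 /\ p2) /\ (p1 -> ~p1)) -> (p1 \/ p2)) -> (~(p2 /\ p1) -> p2): already at w itself, w ||- ((p1 /\ p2) /\ (p1 -> ~p1)) -> (p1 \/ p2) but w ||-/- ~(p2 /\ p1) -> p2.
w ||-/- ~(p2 /\ p1) -> p2: already at w itself, w ||- ~(p2 /\ p1) but w ||-/- p2.
w lacks atom p2, so w ||-/- p2.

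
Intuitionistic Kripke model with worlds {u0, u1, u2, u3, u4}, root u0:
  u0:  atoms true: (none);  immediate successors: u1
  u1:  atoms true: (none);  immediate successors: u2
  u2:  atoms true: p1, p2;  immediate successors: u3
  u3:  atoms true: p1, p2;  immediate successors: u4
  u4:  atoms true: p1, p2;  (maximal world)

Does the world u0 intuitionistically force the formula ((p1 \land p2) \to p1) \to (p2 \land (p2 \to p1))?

u0 \nVdash ((p1 \land p2) \to p1) \to (p2 \land (p2 \to p1)): already at u0 itself, u0 \Vdash (p1 \land p2) \to p1 but u0 \nVdash p2 \land (p2 \to p1).
u0 \nVdash p2 \land (p2 \to p1) since u0 fails p2.

No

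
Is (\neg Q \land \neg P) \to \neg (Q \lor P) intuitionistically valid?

This is a constructively valid De Morgan direction (conjunction of negations to negated disjunction), which is intuitionistically derivable.
If both \neg Q and \neg P hold at a world, no accessible world forces Q or forces P, so none forces Q \lor P.

Yes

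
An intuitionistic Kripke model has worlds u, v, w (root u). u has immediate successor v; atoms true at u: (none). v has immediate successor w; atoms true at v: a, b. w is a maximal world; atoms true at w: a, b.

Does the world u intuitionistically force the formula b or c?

u does not force b or c: neither disjunct is forced at u.
u lacks atom b, so u does not force b.

No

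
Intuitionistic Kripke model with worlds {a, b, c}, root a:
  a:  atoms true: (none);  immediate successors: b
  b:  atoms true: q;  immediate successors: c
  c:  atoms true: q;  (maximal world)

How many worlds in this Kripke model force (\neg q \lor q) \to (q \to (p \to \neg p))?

3

a: forces it.
b: forces it.
c: forces it.
Worlds forcing the formula: {a, b, c}.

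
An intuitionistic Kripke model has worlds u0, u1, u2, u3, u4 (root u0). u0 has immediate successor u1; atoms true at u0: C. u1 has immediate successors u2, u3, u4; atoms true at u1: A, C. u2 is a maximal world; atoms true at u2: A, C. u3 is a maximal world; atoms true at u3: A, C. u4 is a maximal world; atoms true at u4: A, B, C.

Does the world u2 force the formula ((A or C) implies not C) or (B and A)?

u2 does not force ((A or C) implies not C) or (B and A): neither disjunct is forced at u2.
u2 does not force (A or C) implies not C: already at u2 itself, u2 forces A or C but u2 does not force not C.
u2 does not force not C since u2 is accessible from u2 and u2 forces C.

No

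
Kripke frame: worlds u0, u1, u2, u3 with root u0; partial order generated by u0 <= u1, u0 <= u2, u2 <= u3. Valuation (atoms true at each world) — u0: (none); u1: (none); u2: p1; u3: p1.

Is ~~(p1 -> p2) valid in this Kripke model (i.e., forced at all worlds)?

Not every world: u0 ||-/- ~~(p1 -> p2).
u0 ||-/- ~~(p1 -> p2) since u2 is accessible from u0 and u2 ||- ~(p1 -> p2).
u2 ||- ~(p1 -> p2): no world accessible from u2 forces p1 -> p2.

No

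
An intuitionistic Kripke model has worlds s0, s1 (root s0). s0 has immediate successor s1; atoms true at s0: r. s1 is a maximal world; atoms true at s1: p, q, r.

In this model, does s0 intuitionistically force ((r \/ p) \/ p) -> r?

Yes

s0 ||- ((r \/ p) \/ p) -> r: every world accessible from s0 that forces (r \/ p) \/ p (namely s0, s1) also forces r.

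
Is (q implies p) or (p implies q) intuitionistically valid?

No

This is the Gödel–Dummett linearity axiom, which is not intuitionistically valid.
A Kripke countermodel: worlds u0, u1, u2; order generated by u0 <= u1, u0 <= u2; atoms true at each world — u0:{}; u1:{q}; u2:{p}.
u0 does not force (q implies p) or (p implies q): neither disjunct is forced at u0.
u0 does not force q implies p: at the accessible world u1, u1 forces q but u1 does not force p.
u1 lacks atom p, so u1 does not force p.
So the root u0 does not force the formula.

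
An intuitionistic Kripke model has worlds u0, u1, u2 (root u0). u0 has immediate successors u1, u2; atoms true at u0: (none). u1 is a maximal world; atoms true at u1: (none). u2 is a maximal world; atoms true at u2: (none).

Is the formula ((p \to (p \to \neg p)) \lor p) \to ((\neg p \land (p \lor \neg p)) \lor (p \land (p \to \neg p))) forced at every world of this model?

Yes

u0 \Vdash ((p \to (p \to \neg p)) \lor p) \to ((\neg p \land (p \lor \neg p)) \lor (p \land (p \to \neg p))): every world accessible from u0 that forces (p \to (p \to \neg p)) \lor p (namely u0, u1, u2) also forces (\neg p \land (p \lor \neg p)) \lor (p \land (p \to \neg p)).
Since the root u0 forces ((p \to (p \to \neg p)) \lor p) \to ((\neg p \land (p \lor \neg p)) \lor (p \land (p \to \neg p))) and forcing is persistent (monotone upward), every world forces it.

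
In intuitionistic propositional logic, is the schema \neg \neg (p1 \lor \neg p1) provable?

This is the double negation of excluded middle, which is intuitionistically derivable.
Assuming \neg (p1 \lor \neg p1): from p1 we'd get p1 \lor \neg p1, so \neg p1; but then p1 \lor \neg p1 again — contradiction. Hence \neg \neg (p1 \lor \neg p1).

Yes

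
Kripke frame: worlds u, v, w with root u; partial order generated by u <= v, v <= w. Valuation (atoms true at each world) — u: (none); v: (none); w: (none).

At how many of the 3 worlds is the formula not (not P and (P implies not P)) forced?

0

u: does not force it — u does not force not (not P and (P implies not P)) since u is accessible from u and u forces not P and (P implies not P).
v: does not force it.
w: does not force it.
Worlds forcing the formula: { }.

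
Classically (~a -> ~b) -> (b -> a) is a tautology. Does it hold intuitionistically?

No

This is the converse of contraposition, which is not intuitionistically valid.
A Kripke countermodel: worlds u0, u1; order generated by u0 <= u1; atoms true at each world — u0:{b}; u1:{a,b}.
u0 ||-/- (~a -> ~b) -> (b -> a): already at u0 itself, u0 ||- ~a -> ~b but u0 ||-/- b -> a.
u0 ||-/- b -> a: already at u0 itself, u0 ||- b but u0 ||-/- a.
u0 lacks atom a, so u0 ||-/- a.
So the root u0 does not force the formula.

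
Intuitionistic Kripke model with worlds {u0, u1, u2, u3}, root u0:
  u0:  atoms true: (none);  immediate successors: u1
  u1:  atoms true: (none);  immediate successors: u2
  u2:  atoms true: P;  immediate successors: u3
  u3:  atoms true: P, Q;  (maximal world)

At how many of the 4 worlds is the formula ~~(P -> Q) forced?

u0: forces it.
u1: forces it.
u2: forces it.
u3: forces it.
Worlds forcing the formula: {u0, u1, u2, u3}.

4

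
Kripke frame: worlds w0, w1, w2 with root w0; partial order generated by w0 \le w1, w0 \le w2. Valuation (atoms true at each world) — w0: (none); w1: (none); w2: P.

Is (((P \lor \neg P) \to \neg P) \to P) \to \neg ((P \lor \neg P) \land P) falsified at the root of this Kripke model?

w0 \nVdash (((P \lor \neg P) \to \neg P) \to P) \to \neg ((P \lor \neg P) \land P): at the accessible world w2, w2 \Vdash ((P \lor \neg P) \to \neg P) \to P but w2 \nVdash \neg ((P \lor \neg P) \land P).
w2 \nVdash \neg ((P \lor \neg P) \land P) since w2 is accessible from w2 and w2 \Vdash (P \lor \neg P) \land P.
w2 \Vdash (P \lor \neg P) \land P since w2 forces both conjuncts.
So the root w0 does not force (((P \lor \neg P) \to \neg P) \to P) \to \neg ((P \lor \neg P) \land P); the model is a countermodel.

Yes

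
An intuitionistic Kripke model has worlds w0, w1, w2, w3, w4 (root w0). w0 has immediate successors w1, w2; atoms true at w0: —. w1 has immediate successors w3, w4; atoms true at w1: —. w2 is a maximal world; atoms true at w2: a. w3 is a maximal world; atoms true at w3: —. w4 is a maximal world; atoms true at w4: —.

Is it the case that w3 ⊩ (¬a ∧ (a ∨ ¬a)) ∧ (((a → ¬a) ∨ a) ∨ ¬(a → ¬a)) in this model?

w3 ⊩ (¬a ∧ (a ∨ ¬a)) ∧ (((a → ¬a) ∨ a) ∨ ¬(a → ¬a)) since w3 forces both conjuncts.

Yes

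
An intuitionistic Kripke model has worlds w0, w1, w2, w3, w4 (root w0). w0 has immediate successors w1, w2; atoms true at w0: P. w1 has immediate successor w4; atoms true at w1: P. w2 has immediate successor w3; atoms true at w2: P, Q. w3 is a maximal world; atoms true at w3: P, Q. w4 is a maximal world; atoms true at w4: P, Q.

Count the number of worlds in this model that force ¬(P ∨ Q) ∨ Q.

3

w0: does not force it — w0 ⊮ ¬(P ∨ Q) ∨ Q: neither disjunct is forced at w0.
w1: does not force it — w1 ⊮ ¬(P ∨ Q) ∨ Q: neither disjunct is forced at w1.
w2: forces it.
w3: forces it.
w4: forces it.
Worlds forcing the formula: {w2, w3, w4}.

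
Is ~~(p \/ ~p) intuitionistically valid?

This is the double negation of excluded middle, which is intuitionistically derivable.
Assuming ~(p \/ ~p): from p we'd get p \/ ~p, so ~p; but then p \/ ~p again — contradiction. Hence ~~(p \/ ~p).

Yes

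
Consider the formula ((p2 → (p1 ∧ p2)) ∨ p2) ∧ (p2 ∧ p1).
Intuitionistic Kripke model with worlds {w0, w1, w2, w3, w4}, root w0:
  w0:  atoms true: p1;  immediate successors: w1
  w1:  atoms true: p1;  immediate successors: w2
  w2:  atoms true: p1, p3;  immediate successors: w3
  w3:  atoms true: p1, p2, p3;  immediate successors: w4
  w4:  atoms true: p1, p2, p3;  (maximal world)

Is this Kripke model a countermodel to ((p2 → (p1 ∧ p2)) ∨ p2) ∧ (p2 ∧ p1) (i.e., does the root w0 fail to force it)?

w0 ⊮ ((p2 → (p1 ∧ p2)) ∨ p2) ∧ (p2 ∧ p1) since w0 fails p2 ∧ p1.
So the root w0 does not force ((p2 → (p1 ∧ p2)) ∨ p2) ∧ (p2 ∧ p1); the model is a countermodel.

Yes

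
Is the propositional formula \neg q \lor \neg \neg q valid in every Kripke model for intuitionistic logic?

This is the weak law of excluded middle, which is not intuitionistically valid.
A Kripke countermodel: worlds w0, w1, w2; order generated by w0 \le w1, w0 \le w2; atoms true at each world — w0:{}; w1:{q}; w2:{}.
w0 \nVdash \neg q \lor \neg \neg q: neither disjunct is forced at w0.
w0 \nVdash \neg q since w1 is accessible from w0 and w1 \Vdash q.
So the root w0 does not force the formula.

No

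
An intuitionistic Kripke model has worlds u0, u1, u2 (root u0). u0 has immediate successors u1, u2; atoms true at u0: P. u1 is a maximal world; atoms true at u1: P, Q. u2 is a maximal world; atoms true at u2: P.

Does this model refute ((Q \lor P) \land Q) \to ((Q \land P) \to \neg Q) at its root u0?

Yes

u0 \nVdash ((Q \lor P) \land Q) \to ((Q \land P) \to \neg Q): at the accessible world u1, u1 \Vdash (Q \lor P) \land Q but u1 \nVdash (Q \land P) \to \neg Q.
u1 \nVdash (Q \land P) \to \neg Q: already at u1 itself, u1 \Vdash Q \land P but u1 \nVdash \neg Q.
u1 \nVdash \neg Q since u1 is accessible from u1 and u1 \Vdash Q.
So the root u0 does not force ((Q \lor P) \land Q) \to ((Q \land P) \to \neg Q); the model is a countermodel.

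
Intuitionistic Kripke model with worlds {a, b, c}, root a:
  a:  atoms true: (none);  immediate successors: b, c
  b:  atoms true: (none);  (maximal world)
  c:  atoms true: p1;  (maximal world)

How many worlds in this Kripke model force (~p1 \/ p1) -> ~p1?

a: does not force it — a ||-/- (~p1 \/ p1) -> ~p1: at the accessible world c, c ||- ~p1 \/ p1 but c ||-/- ~p1.
b: forces it.
c: does not force it — c ||-/- (~p1 \/ p1) -> ~p1: already at c itself, c ||- ~p1 \/ p1 but c ||-/- ~p1.
Worlds forcing the formula: {b}.

1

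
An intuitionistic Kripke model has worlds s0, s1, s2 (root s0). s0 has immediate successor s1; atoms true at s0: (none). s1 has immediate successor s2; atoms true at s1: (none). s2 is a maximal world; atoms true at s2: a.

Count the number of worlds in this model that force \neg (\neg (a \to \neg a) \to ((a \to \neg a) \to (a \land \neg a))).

s0: does not force it — s0 \nVdash \neg (\neg (a \to \neg a) \to ((a \to \neg a) \to (a \land \neg a))) since s0 is accessible from s0 and s0 \Vdash \neg (a \to \neg a) \to ((a \to \neg a) \to (a \land \neg a)).
s1: does not force it — s1 \nVdash \neg (\neg (a \to \neg a) \to ((a \to \neg a) \to (a \land \neg a))) since s1 is accessible from s1 and s1 \Vdash \neg (a \to \neg a) \to ((a \to \neg a) \to (a \land \neg a)).
s2: does not force it — s2 \nVdash \neg (\neg (a \to \neg a) \to ((a \to \neg a) \to (a \land \neg a))) since s2 is accessible from s2 and s2 \Vdash \neg (a \to \neg a) \to ((a \to \neg a) \to (a \land \neg a)).
Worlds forcing the formula: { }.

0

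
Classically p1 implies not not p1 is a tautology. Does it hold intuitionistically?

Yes

This is double-negation introduction, which is intuitionistically derivable.
If a world forces p1 then every accessible world forces p1 (persistence), so none forces not p1; hence not not p1.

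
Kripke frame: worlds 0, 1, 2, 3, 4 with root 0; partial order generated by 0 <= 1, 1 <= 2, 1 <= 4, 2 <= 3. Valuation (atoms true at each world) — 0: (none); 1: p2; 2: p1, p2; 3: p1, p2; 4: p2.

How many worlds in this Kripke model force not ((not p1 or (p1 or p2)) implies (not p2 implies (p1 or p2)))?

0

0: does not force it — 0 does not force not ((not p1 or (p1 or p2)) implies (not p2 implies (p1 or p2))) since 0 is accessible from 0 and 0 forces (not p1 or (p1 or p2)) implies (not p2 implies (p1 or p2)).
1: does not force it.
2: does not force it.
3: does not force it.
4: does not force it.
Worlds forcing the formula: { }.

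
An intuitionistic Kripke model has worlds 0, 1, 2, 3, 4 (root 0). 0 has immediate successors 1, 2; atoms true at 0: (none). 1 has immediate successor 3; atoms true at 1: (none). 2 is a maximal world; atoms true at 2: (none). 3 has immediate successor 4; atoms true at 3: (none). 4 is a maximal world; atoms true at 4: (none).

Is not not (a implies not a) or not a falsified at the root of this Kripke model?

No

0 forces not not (a implies not a) or not a via the disjunct not not (a implies not a).
So the root 0 forces not not (a implies not a) or not a; the model is not a countermodel.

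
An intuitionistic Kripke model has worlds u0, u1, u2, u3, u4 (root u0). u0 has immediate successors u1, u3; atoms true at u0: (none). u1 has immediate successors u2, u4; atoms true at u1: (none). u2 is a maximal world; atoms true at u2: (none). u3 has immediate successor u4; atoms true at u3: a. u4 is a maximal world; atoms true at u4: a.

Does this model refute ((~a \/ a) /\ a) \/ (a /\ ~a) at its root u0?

Yes

u0 ||-/- ((~a \/ a) /\ a) \/ (a /\ ~a): neither disjunct is forced at u0.
u0 ||-/- (~a \/ a) /\ a since u0 fails ~a \/ a.
So the root u0 does not force ((~a \/ a) /\ a) \/ (a /\ ~a); the model is a countermodel.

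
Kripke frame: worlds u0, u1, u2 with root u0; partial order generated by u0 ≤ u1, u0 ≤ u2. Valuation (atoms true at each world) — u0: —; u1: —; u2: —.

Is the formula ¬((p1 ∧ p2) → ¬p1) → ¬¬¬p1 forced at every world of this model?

u0 ⊩ ¬((p1 ∧ p2) → ¬p1) → ¬¬¬p1 vacuously: no world accessible from u0 forces the antecedent ¬((p1 ∧ p2) → ¬p1).
Since the root u0 forces ¬((p1 ∧ p2) → ¬p1) → ¬¬¬p1 and forcing is persistent (monotone upward), every world forces it.

Yes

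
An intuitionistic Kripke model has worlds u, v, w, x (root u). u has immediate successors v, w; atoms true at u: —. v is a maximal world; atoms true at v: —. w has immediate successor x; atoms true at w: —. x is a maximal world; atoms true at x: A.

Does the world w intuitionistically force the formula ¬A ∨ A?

w ⊮ ¬A ∨ A: neither disjunct is forced at w.
w ⊮ ¬A since x is accessible from w and x ⊩ A.

No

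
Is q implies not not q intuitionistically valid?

This is double-negation introduction, which is intuitionistically derivable.
If a world forces q then every accessible world forces q (persistence), so none forces not q; hence not not q.

Yes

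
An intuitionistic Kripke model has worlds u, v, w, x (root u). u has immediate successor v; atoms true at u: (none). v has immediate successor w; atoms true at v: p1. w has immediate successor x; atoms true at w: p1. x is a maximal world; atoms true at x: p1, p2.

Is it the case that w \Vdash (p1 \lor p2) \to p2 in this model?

No

w \nVdash (p1 \lor p2) \to p2: already at w itself, w \Vdash p1 \lor p2 but w \nVdash p2.
w lacks atom p2, so w \nVdash p2.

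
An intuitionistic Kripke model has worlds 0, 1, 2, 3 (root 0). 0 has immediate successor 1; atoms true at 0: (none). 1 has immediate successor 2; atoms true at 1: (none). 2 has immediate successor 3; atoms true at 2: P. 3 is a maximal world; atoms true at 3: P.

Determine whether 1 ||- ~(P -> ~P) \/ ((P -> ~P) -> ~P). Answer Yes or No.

Yes

1 ||- ~(P -> ~P) \/ ((P -> ~P) -> ~P) via the disjunct ~(P -> ~P).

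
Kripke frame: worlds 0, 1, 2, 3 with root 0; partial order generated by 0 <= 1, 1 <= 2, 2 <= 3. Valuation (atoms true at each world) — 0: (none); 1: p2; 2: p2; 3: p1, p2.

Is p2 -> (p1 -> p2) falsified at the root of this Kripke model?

No

0 ||- p2 -> (p1 -> p2): every world accessible from 0 that forces p2 (namely 1, 2, 3) also forces p1 -> p2.
So the root 0 forces p2 -> (p1 -> p2); the model is not a countermodel.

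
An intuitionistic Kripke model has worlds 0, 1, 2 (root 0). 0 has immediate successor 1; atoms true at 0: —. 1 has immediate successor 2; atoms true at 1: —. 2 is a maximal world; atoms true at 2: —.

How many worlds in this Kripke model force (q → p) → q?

0: does not force it — 0 ⊮ (q → p) → q: already at 0 itself, 0 ⊩ q → p but 0 ⊮ q.
1: does not force it — 1 ⊮ (q → p) → q: already at 1 itself, 1 ⊩ q → p but 1 ⊮ q.
2: does not force it.
Worlds forcing the formula: { }.

0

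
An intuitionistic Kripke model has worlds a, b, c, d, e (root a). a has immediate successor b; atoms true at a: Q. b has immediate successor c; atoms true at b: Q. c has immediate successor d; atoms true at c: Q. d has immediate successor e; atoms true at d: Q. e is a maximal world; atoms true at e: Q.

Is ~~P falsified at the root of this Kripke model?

a ||-/- ~~P since a is accessible from a and a ||- ~P.
a ||- ~P: no world accessible from a forces P.
So the root a does not force ~~P; the model is a countermodel.

Yes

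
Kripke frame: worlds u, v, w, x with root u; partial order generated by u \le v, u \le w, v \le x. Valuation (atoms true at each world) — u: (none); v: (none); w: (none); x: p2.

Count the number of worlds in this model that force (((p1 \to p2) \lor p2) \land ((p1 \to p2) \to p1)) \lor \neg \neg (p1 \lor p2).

u: does not force it — u \nVdash (((p1 \to p2) \lor p2) \land ((p1 \to p2) \to p1)) \lor \neg \neg (p1 \lor p2): neither disjunct is forced at u.
v: forces it.
w: does not force it.
x: forces it.
Worlds forcing the formula: {v, x}.

2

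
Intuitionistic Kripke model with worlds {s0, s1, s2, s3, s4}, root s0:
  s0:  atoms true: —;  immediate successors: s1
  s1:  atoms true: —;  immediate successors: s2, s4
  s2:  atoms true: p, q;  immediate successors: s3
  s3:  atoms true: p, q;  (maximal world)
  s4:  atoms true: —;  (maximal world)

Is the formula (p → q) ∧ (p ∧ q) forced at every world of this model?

No

Not every world: s0 ⊮ (p → q) ∧ (p ∧ q).
s0 ⊮ (p → q) ∧ (p ∧ q) since s0 fails p ∧ q.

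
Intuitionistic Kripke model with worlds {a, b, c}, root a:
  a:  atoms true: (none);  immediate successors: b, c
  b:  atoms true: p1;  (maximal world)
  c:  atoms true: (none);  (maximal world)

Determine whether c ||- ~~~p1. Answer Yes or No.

c ||- ~~~p1: no world accessible from c forces ~~p1.

Yes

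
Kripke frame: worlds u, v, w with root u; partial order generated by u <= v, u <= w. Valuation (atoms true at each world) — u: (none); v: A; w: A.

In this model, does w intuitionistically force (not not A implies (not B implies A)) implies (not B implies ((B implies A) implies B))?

No

w does not force (not not A implies (not B implies A)) implies (not B implies ((B implies A) implies B)): already at w itself, w forces not not A implies (not B implies A) but w does not force not B implies ((B implies A) implies B).
w does not force not B implies ((B implies A) implies B): already at w itself, w forces not B but w does not force (B implies A) implies B.
w does not force (B implies A) implies B: already at w itself, w forces B implies A but w does not force B.
w lacks atom B, so w does not force B.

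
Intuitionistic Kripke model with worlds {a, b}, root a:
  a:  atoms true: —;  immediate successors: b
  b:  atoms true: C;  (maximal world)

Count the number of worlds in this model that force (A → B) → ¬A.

a: forces it.
b: forces it.
Worlds forcing the formula: {a, b}.

2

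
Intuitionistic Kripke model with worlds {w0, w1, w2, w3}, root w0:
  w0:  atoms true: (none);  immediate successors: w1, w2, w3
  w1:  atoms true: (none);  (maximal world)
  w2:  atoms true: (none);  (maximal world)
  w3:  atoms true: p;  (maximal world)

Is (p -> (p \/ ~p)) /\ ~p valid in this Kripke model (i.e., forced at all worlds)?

No

Not every world: w0 ||-/- (p -> (p \/ ~p)) /\ ~p.
w0 ||-/- (p -> (p \/ ~p)) /\ ~p since w0 fails ~p.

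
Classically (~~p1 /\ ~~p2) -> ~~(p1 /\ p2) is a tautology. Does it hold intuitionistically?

Yes

This is the distribution of double negation over conjunction, which is intuitionistically derivable.
Assume ~~p1, ~~p2, and ~(p1 /\ p2). From p1 we'd get ~p2 (since p1 /\ p2 is refuted), contradicting ~~p2; so ~p1, contradicting ~~p1.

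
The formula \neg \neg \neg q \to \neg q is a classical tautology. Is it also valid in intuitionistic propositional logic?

This is triple-negation reduction, which is intuitionistically derivable.
Assume \neg \neg \neg q and suppose q. Then \neg \neg q (double-negation introduction), contradicting \neg \neg \neg q. So \neg q.

Yes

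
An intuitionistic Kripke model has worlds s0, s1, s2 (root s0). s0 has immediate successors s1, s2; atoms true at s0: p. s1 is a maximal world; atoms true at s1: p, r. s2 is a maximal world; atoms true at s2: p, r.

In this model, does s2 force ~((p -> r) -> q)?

s2 ||- ~((p -> r) -> q): no world accessible from s2 forces (p -> r) -> q.

Yes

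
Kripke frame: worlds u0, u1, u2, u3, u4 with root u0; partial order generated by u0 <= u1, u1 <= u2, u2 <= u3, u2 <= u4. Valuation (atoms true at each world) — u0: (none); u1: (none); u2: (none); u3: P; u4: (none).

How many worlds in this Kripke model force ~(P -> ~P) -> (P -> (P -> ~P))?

u0: does not force it — u0 ||-/- ~(P -> ~P) -> (P -> (P -> ~P)): at the accessible world u3, u3 ||- ~(P -> ~P) but u3 ||-/- P -> (P -> ~P).
u1: does not force it — u1 ||-/- ~(P -> ~P) -> (P -> (P -> ~P)): at the accessible world u3, u3 ||- ~(P -> ~P) but u3 ||-/- P -> (P -> ~P).
u2: does not force it — u2 ||-/- ~(P -> ~P) -> (P -> (P -> ~P)): at the accessible world u3, u3 ||- ~(P -> ~P) but u3 ||-/- P -> (P -> ~P).
u3: does not force it.
u4: forces it.
Worlds forcing the formula: {u4}.

1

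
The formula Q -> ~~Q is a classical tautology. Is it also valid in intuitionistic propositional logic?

Yes

This is double-negation introduction, which is intuitionistically derivable.
If a world forces Q then every accessible world forces Q (persistence), so none forces ~Q; hence ~~Q.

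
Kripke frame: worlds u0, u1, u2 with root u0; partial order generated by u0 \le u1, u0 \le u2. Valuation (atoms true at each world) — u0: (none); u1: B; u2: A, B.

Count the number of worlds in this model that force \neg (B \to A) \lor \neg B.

1

u0: does not force it — u0 \nVdash \neg (B \to A) \lor \neg B: neither disjunct is forced at u0.
u1: forces it.
u2: does not force it.
Worlds forcing the formula: {u1}.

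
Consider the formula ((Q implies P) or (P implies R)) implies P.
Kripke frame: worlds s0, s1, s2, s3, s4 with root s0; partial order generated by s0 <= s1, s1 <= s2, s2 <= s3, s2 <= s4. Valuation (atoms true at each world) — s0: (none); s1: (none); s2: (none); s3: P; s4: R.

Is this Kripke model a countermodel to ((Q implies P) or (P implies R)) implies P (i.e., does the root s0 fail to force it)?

Yes

s0 does not force ((Q implies P) or (P implies R)) implies P: already at s0 itself, s0 forces (Q implies P) or (P implies R) but s0 does not force P.
s0 lacks atom P, so s0 does not force P.
So the root s0 does not force ((Q implies P) or (P implies R)) implies P; the model is a countermodel.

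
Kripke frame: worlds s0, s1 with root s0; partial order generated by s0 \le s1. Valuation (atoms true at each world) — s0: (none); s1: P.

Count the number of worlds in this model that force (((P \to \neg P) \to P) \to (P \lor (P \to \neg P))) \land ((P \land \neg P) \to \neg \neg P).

s0: does not force it — s0 \nVdash (((P \to \neg P) \to P) \to (P \lor (P \to \neg P))) \land ((P \land \neg P) \to \neg \neg P) since s0 fails ((P \to \neg P) \to P) \to (P \lor (P \to \neg P)).
s1: forces it.
Worlds forcing the formula: {s1}.

1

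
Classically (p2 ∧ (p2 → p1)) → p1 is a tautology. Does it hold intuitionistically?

Yes

This is modus ponens in implicational form, which is intuitionistically derivable.
If a world forces p2 and p2 → p1, then applying the implication at that world (which is accessible from itself) gives p1.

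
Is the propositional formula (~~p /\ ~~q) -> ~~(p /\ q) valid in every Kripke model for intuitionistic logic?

This is the distribution of double negation over conjunction, which is intuitionistically derivable.
Assume ~~p, ~~q, and ~(p /\ q). From p we'd get ~q (since p /\ q is refuted), contradicting ~~q; so ~p, contradicting ~~p.

Yes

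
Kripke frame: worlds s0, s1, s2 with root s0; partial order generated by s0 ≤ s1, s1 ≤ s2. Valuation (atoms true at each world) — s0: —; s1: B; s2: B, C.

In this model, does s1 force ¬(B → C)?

No

s1 ⊮ ¬(B → C) since s2 is accessible from s1 and s2 ⊩ B → C.
s2 ⊩ B → C: every world accessible from s2 that forces B (namely s2) also forces C.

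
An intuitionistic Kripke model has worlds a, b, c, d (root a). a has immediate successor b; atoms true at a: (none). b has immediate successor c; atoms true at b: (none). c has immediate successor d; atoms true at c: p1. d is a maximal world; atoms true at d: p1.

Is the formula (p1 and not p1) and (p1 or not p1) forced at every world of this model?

Not every world: a does not force (p1 and not p1) and (p1 or not p1).
a does not force (p1 and not p1) and (p1 or not p1) since a fails p1 and not p1.

No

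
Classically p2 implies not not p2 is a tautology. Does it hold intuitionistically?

This is double-negation introduction, which is intuitionistically derivable.
If a world forces p2 then every accessible world forces p2 (persistence), so none forces not p2; hence not not p2.

Yes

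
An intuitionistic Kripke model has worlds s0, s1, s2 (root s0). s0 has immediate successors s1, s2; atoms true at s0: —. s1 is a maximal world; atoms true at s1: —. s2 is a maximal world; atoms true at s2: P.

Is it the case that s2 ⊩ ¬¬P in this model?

s2 ⊩ ¬¬P: no world accessible from s2 forces ¬P.

Yes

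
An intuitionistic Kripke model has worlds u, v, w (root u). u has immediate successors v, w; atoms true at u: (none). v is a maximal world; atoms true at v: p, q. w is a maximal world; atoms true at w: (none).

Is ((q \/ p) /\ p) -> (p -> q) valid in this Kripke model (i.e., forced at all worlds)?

u ||- ((q \/ p) /\ p) -> (p -> q): every world accessible from u that forces (q \/ p) /\ p (namely v) also forces p -> q.
Since the root u forces ((q \/ p) /\ p) -> (p -> q) and forcing is persistent (monotone upward), every world forces it.

Yes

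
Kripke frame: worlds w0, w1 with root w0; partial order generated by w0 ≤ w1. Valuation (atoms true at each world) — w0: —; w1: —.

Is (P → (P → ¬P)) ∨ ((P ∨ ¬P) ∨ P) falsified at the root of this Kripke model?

w0 ⊩ (P → (P → ¬P)) ∨ ((P ∨ ¬P) ∨ P) via the disjunct P → (P → ¬P).
So the root w0 forces (P → (P → ¬P)) ∨ ((P ∨ ¬P) ∨ P); the model is not a countermodel.

No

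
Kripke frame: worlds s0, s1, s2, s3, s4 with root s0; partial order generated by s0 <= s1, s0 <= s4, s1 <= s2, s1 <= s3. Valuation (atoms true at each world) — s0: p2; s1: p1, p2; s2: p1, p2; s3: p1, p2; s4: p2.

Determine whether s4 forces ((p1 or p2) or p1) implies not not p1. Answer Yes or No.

No

s4 does not force ((p1 or p2) or p1) implies not not p1: already at s4 itself, s4 forces (p1 or p2) or p1 but s4 does not force not not p1.
s4 does not force not not p1 since s4 is accessible from s4 and s4 forces not p1.
s4 forces not p1: no world accessible from s4 forces p1.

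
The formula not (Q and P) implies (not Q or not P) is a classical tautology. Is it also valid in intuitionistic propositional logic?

No

This is the constructively invalid direction of De Morgan's law for conjunction, which is not intuitionistically valid.
A Kripke countermodel: worlds w0, w1, w2; order generated by w0 <= w1, w0 <= w2; atoms true at each world — w0:{}; w1:{Q}; w2:{P}.
w0 does not force not (Q and P) implies (not Q or not P): already at w0 itself, w0 forces not (Q and P) but w0 does not force not Q or not P.
w0 does not force not Q or not P: neither disjunct is forced at w0.
w0 does not force not Q since w1 is accessible from w0 and w1 forces Q.
So the root w0 does not force the formula.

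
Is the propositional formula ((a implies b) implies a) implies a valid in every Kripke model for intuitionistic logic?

No

This is Peirce's law, which is not intuitionistically valid.
A Kripke countermodel: worlds u0, u1; order generated by u0 <= u1; atoms true at each world — u0:{}; u1:{a}.
u0 does not force ((a implies b) implies a) implies a: already at u0 itself, u0 forces (a implies b) implies a but u0 does not force a.
u0 lacks atom a, so u0 does not force a.
So the root u0 does not force the formula.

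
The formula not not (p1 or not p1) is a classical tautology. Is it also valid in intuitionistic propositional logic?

Yes

This is the double negation of excluded middle, which is intuitionistically derivable.
Assuming not (p1 or not p1): from p1 we'd get p1 or not p1, so not p1; but then p1 or not p1 again — contradiction. Hence not not (p1 or not p1).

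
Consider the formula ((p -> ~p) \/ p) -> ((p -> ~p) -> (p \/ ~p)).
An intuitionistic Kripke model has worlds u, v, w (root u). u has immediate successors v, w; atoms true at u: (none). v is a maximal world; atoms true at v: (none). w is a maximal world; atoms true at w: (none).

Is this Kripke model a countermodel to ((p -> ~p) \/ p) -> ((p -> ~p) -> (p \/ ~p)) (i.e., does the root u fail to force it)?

No

u ||- ((p -> ~p) \/ p) -> ((p -> ~p) -> (p \/ ~p)): every world accessible from u that forces (p -> ~p) \/ p (namely u, v, w) also forces (p -> ~p) -> (p \/ ~p).
So the root u forces ((p -> ~p) \/ p) -> ((p -> ~p) -> (p \/ ~p)); the model is not a countermodel.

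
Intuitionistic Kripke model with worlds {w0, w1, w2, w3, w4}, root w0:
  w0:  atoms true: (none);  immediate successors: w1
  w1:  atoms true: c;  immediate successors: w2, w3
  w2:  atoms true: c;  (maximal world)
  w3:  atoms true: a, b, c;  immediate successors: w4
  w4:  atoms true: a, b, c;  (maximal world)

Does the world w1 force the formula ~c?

w1 ||-/- ~c since w1 is accessible from w1 and w1 ||- c.

No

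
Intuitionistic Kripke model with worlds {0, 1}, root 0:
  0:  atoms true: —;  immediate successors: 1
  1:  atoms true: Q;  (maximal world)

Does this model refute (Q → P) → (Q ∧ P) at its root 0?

0 ⊩ (Q → P) → (Q ∧ P) vacuously: no world accessible from 0 forces the antecedent Q → P.
So the root 0 forces (Q → P) → (Q ∧ P); the model is not a countermodel.

No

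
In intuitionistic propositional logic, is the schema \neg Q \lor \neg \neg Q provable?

No

This is the weak law of excluded middle, which is not intuitionistically valid.
A Kripke countermodel: worlds s0, s1, s2; order generated by s0 \le s1, s0 \le s2; atoms true at each world — s0:{}; s1:{Q}; s2:{}.
s0 \nVdash \neg Q \lor \neg \neg Q: neither disjunct is forced at s0.
s0 \nVdash \neg Q since s1 is accessible from s0 and s1 \Vdash Q.
So the root s0 does not force the formula.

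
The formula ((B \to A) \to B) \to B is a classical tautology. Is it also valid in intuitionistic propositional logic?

No

This is Peirce's law, which is not intuitionistically valid.
A Kripke countermodel: worlds u0, u1; order generated by u0 \le u1; atoms true at each world — u0:{}; u1:{B}.
u0 \nVdash ((B \to A) \to B) \to B: already at u0 itself, u0 \Vdash (B \to A) \to B but u0 \nVdash B.
u0 lacks atom B, so u0 \nVdash B.
So the root u0 does not force the formula.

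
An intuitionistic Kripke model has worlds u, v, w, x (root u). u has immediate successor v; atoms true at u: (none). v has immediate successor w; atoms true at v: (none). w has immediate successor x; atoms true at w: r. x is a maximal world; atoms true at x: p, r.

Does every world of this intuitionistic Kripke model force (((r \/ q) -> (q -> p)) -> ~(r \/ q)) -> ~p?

u ||- (((r \/ q) -> (q -> p)) -> ~(r \/ q)) -> ~p vacuously: no world accessible from u forces the antecedent ((r \/ q) -> (q -> p)) -> ~(r \/ q).
Since the root u forces (((r \/ q) -> (q -> p)) -> ~(r \/ q)) -> ~p and forcing is persistent (monotone upward), every world forces it.

Yes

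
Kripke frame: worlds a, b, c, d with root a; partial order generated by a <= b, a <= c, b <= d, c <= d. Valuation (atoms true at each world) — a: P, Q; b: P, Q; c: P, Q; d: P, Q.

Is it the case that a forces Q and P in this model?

a forces Q and P since a forces both conjuncts.

Yes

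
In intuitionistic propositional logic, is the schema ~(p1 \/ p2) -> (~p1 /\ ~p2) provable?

This is a constructively valid De Morgan direction (negated disjunction to conjunction of negations), which is intuitionistically derivable.
From ~(p1 \/ p2): if p1 held then p1 \/ p2 would, contradiction — so ~p1; similarly ~p2.

Yes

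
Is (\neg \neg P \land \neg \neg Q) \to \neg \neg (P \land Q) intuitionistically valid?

This is the distribution of double negation over conjunction, which is intuitionistically derivable.
Assume \neg \neg P, \neg \neg Q, and \neg (P \land Q). From P we'd get \neg Q (since P \land Q is refuted), contradicting \neg \neg Q; so \neg P, contradicting \neg \neg P.

Yes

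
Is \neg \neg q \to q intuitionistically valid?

No

This is double-negation elimination, which is not intuitionistically valid.
A Kripke countermodel: worlds 0, 1; order generated by 0 \le 1; atoms true at each world — 0:{}; 1:{q}.
0 \nVdash \neg \neg q \to q: already at 0 itself, 0 \Vdash \neg \neg q but 0 \nVdash q.
0 lacks atom q, so 0 \nVdash q.
So the root 0 does not force the formula.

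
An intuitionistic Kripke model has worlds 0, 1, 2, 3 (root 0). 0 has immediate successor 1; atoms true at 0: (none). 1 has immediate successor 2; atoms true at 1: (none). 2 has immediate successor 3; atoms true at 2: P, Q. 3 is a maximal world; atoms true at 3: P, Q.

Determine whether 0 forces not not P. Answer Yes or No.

0 forces not not P: no world accessible from 0 forces not P.

Yes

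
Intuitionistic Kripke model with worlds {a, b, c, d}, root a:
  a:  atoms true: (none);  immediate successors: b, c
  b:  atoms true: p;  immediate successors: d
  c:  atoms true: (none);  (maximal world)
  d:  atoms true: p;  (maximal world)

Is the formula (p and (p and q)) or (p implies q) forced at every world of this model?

Not every world: a does not force (p and (p and q)) or (p implies q).
a does not force (p and (p and q)) or (p implies q): neither disjunct is forced at a.
a does not force p and (p and q) since a fails p.

No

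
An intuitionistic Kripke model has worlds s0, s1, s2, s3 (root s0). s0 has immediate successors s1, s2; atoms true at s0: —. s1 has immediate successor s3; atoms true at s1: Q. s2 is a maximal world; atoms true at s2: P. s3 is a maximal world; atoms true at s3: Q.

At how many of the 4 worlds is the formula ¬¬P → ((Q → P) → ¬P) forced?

2

s0: does not force it — s0 ⊮ ¬¬P → ((Q → P) → ¬P): at the accessible world s2, s2 ⊩ ¬¬P but s2 ⊮ (Q → P) → ¬P.
s1: forces it.
s2: does not force it — s2 ⊮ ¬¬P → ((Q → P) → ¬P): already at s2 itself, s2 ⊩ ¬¬P but s2 ⊮ (Q → P) → ¬P.
s3: forces it.
Worlds forcing the formula: {s1, s3}.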